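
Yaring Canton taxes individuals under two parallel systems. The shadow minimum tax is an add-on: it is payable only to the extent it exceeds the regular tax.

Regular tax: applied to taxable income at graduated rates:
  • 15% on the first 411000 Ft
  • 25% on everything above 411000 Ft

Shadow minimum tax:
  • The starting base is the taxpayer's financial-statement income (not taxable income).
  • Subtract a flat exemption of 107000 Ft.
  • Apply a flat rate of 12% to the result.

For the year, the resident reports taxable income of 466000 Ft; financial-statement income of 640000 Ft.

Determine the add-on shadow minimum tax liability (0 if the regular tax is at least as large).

0 Ft

Regular tax:
  411000 Ft × 15% = 61650 Ft
  55000 Ft × 25% = 13750 Ft
  → 75400 Ft

Shadow minimum tax:
  Base (financial-statement income): 640000 Ft
  Less exemption 107000 Ft → base 533000 Ft
  533000 Ft × 12% = 63960 Ft

63960 Ft ≤ 75400 Ft, so no add-on is due.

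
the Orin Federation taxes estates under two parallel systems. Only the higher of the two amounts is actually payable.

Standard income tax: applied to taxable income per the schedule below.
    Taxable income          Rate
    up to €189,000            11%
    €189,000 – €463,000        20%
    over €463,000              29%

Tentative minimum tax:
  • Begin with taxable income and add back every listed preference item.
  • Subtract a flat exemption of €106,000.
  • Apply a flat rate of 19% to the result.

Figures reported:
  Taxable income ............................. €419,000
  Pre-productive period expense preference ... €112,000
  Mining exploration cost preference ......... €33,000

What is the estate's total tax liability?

Standard income tax:
  €189,000 × 11% = €20,790
  €230,000 × 20% = €46,000
  → €66,790

Tentative minimum tax:
  Adjusted income: €419,000 + €112,000 + €33,000 = €564,000
  Less exemption €106,000 → base €458,000
  €458,000 × 19% = €87,020

€87,020 > €66,790, so the tentative minimum tax is the binding amount.

€87,020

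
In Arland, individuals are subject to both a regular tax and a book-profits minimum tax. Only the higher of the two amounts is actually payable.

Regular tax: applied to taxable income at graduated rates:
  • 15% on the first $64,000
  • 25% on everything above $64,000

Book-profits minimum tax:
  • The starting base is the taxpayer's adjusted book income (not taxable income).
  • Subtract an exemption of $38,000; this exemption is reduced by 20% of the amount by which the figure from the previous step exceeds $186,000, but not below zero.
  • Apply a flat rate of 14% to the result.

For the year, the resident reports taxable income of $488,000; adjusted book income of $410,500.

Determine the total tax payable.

Book-profits minimum tax:
  Base (adjusted book income): $410,500
  Exemption: 20% × ($410,500 − $186,000) = $44,900 ≥ $38,000, so the exemption is fully phased out
  Base: $410,500 − $0 = $410,500
  $410,500 × 14% = $57,470

Regular tax:
  $64,000 × 15% = $9,600
  $424,000 × 25% = $106,000
  → $115,600

$115,600 > $57,470, so the regular tax governs.

$115,600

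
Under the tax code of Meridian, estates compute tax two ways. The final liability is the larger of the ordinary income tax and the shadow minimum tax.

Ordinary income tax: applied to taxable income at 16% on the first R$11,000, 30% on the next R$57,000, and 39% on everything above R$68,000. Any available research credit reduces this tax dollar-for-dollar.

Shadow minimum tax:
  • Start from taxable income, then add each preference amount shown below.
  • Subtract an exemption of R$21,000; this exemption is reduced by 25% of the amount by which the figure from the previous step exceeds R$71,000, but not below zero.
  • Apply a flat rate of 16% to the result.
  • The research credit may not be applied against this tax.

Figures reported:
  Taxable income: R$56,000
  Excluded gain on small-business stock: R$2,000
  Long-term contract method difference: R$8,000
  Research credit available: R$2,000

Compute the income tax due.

R$13,260

Ordinary income tax:
  R$11,000 × 16% = R$1,760
  R$45,000 × 30% = R$13,500
  → R$15,260
  Less research credit R$2,000 → R$13,260

Shadow minimum tax:
  Adjusted income: R$56,000 + R$2,000 + R$8,000 = R$66,000
  Exemption: R$66,000 ≤ R$71,000, so full R$21,000 applies
  Base: R$66,000 − R$21,000 = R$45,000
  R$45,000 × 16% = R$7,200

R$13,260 > R$7,200, so the ordinary income tax governs.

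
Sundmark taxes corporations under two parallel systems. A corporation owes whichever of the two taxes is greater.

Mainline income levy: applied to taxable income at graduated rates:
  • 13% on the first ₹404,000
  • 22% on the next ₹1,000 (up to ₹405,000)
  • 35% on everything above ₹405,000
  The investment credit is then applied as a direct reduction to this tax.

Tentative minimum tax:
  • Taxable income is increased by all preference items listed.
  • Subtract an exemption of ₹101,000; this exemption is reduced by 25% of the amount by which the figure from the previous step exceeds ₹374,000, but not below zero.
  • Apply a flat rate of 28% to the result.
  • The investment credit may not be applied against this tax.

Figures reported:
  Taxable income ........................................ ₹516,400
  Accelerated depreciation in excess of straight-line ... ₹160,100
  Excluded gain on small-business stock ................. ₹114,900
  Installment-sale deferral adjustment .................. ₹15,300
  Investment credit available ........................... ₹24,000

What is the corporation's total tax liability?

₹225,876

Mainline income levy:
  ₹404,000 × 13% = ₹52,520
  ₹1,000 × 22% = ₹220
  ₹111,400 × 35% = ₹38,990
  → ₹91,730
  Less investment credit ₹24,000 → ₹67,730

Tentative minimum tax:
  Adjusted income: ₹516,400 + ₹160,100 + ₹114,900 + ₹15,300 = ₹806,700
  Exemption: 25% × (₹806,700 − ₹374,000) = ₹108,175 ≥ ₹101,000, so the exemption is fully phased out
  Base: ₹806,700 − ₹0 = ₹806,700
  ₹806,700 × 28% = ₹225,876

₹225,876 > ₹67,730, so the tentative minimum tax is the binding amount.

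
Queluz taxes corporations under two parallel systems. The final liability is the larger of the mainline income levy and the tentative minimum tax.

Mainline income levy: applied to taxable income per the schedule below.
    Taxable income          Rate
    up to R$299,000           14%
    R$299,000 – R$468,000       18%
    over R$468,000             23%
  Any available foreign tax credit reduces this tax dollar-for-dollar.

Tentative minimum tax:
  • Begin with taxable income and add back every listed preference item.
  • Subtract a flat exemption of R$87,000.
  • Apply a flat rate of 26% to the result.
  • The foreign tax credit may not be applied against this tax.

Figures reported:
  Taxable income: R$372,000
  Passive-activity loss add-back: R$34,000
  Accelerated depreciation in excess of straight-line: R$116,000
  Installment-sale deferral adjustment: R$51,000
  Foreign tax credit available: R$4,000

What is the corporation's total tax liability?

R$126,360

Tentative minimum tax:
  Adjusted income: R$372,000 + R$34,000 + R$116,000 + R$51,000 = R$573,000
  Less exemption R$87,000 → base R$486,000
  R$486,000 × 26% = R$126,360

Mainline income levy:
  R$299,000 × 14% = R$41,860
  R$73,000 × 18% = R$13,140
  → R$55,000
  Less foreign tax credit R$4,000 → R$51,000

R$126,360 > R$51,000, so the tentative minimum tax is the binding amount.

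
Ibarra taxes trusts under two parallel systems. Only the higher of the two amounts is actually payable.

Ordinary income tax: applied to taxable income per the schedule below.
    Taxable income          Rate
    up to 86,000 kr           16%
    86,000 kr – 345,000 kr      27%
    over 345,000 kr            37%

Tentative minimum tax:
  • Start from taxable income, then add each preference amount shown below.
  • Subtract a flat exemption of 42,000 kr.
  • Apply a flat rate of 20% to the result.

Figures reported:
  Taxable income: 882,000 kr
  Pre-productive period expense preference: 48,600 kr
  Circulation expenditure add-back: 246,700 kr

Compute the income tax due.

282,380 kr

Tentative minimum tax:
  Adjusted income: 882,000 kr + 48,600 kr + 246,700 kr = 1,177,300 kr
  Less exemption 42,000 kr → base 1,135,300 kr
  1,135,300 kr × 20% = 227,060 kr

Ordinary income tax:
  86,000 kr × 16% = 13,760 kr
  259,000 kr × 27% = 69,930 kr
  537,000 kr × 37% = 198,690 kr
  → 282,380 kr

282,380 kr > 227,060 kr, so the ordinary income tax governs.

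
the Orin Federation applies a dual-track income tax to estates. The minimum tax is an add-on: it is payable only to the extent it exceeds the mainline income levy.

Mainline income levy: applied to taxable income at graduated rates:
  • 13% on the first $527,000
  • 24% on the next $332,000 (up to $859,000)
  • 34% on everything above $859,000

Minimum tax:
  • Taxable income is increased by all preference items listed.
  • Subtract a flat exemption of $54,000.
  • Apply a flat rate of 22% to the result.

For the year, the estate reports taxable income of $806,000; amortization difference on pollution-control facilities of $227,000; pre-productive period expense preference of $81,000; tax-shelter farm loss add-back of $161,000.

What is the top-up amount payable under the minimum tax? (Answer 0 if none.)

$133,150

Mainline income levy:
  $527,000 × 13% = $68,510
  $279,000 × 24% = $66,960
  → $135,470

Minimum tax:
  Adjusted income: $806,000 + $227,000 + $81,000 + $161,000 = $1,275,000
  Less exemption $54,000 → base $1,221,000
  $1,221,000 × 22% = $268,620

Excess of minimum tax over mainline income levy: $268,620 − $135,470 = $133,150.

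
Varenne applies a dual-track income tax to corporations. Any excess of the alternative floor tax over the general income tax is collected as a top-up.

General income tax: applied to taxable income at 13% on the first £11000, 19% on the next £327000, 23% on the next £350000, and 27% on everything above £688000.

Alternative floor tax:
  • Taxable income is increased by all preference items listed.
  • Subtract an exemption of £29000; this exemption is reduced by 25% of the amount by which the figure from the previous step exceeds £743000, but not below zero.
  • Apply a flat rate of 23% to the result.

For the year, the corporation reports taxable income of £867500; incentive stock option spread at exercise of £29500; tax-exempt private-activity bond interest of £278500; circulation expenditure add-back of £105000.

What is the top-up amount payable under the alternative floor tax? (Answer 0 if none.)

Alternative floor tax:
  Adjusted income: £867500 + £29500 + £278500 + £105000 = £1280500
  Exemption: 25% × (£1280500 − £743000) = £134375 ≥ £29000, so the exemption is fully phased out
  Base: £1280500 − £0 = £1280500
  £1280500 × 23% = £294515

General income tax:
  £11000 × 13% = £1430
  £327000 × 19% = £62130
  £350000 × 23% = £80500
  £179500 × 27% = £48465
  → £192525

Excess of alternative floor tax over general income tax: £294515 − £192525 = £101990.

£101990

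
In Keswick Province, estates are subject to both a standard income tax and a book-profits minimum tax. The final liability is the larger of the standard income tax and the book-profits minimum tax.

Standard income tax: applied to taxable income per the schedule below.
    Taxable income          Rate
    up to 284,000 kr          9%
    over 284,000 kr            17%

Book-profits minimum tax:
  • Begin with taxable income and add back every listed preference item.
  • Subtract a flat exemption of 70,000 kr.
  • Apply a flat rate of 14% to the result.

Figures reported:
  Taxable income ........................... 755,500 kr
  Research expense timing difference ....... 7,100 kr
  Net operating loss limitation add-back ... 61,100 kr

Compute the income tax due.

105,715 kr

Book-profits minimum tax:
  Adjusted income: 755,500 kr + 7,100 kr + 61,100 kr = 823,700 kr
  Less exemption 70,000 kr → base 753,700 kr
  753,700 kr × 14% = 105,518 kr

Standard income tax:
  284,000 kr × 9% = 25,560 kr
  471,500 kr × 17% = 80,155 kr
  → 105,715 kr

105,715 kr > 105,518 kr, so the standard income tax governs.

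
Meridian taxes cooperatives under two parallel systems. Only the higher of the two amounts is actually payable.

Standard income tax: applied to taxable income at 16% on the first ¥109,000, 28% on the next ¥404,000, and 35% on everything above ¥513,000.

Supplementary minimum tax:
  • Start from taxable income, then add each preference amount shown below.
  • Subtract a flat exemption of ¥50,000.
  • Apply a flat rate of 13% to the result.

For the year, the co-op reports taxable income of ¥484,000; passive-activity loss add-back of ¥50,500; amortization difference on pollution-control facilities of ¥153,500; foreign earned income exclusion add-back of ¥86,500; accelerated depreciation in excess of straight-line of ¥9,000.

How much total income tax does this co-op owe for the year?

Supplementary minimum tax:
  Adjusted income: ¥484,000 + ¥50,500 + ¥153,500 + ¥86,500 + ¥9,000 = ¥783,500
  Less exemption ¥50,000 → base ¥733,500
  ¥733,500 × 13% = ¥95,355

Standard income tax:
  ¥109,000 × 16% = ¥17,440
  ¥375,000 × 28% = ¥105,000
  → ¥122,440

¥122,440 > ¥95,355, so the standard income tax governs.

¥122,440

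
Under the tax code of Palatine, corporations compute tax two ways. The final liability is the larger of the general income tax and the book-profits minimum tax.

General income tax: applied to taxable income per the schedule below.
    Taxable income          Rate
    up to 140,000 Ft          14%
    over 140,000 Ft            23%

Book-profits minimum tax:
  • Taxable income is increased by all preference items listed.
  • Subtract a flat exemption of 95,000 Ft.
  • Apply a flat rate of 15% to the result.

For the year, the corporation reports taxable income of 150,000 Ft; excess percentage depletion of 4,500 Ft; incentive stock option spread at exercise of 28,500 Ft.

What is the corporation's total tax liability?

Book-profits minimum tax:
  Adjusted income: 150,000 Ft + 4,500 Ft + 28,500 Ft = 183,000 Ft
  Less exemption 95,000 Ft → base 88,000 Ft
  88,000 Ft × 15% = 13,200 Ft

General income tax:
  140,000 Ft × 14% = 19,600 Ft
  10,000 Ft × 23% = 2,300 Ft
  → 21,900 Ft

21,900 Ft > 13,200 Ft, so the general income tax governs.

21,900 Ft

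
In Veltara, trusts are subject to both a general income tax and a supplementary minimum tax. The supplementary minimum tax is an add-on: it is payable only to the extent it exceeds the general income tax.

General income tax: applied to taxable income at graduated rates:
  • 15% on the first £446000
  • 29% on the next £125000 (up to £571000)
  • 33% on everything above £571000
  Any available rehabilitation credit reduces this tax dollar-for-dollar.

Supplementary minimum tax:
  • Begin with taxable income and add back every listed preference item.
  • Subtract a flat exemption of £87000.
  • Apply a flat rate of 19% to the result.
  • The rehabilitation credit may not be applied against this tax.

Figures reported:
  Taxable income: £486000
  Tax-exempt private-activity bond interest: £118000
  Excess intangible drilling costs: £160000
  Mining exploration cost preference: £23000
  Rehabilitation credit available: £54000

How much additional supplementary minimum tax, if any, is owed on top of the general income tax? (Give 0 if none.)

General income tax:
  £446000 × 15% = £66900
  £40000 × 29% = £11600
  → £78500
  Less rehabilitation credit £54000 → £24500

Supplementary minimum tax:
  Adjusted income: £486000 + £118000 + £160000 + £23000 = £787000
  Less exemption £87000 → base £700000
  £700000 × 19% = £133000

Excess of supplementary minimum tax over general income tax: £133000 − £24500 = £108500.

£108500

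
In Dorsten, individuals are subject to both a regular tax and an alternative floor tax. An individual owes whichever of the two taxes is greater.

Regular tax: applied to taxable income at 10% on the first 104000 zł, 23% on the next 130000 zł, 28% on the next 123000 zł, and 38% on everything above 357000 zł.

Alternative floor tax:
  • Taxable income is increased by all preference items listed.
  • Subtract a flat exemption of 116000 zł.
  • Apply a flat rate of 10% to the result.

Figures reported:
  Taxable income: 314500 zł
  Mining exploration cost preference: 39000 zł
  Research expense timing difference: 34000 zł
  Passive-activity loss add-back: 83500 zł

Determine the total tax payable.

Regular tax:
  104000 zł × 10% = 10400 zł
  130000 zł × 23% = 29900 zł
  80500 zł × 28% = 22540 zł
  → 62840 zł

Alternative floor tax:
  Adjusted income: 314500 zł + 39000 zł + 34000 zł + 83500 zł = 471000 zł
  Less exemption 116000 zł → base 355000 zł
  355000 zł × 10% = 35500 zł

62840 zł > 35500 zł, so the regular tax governs.

62840 zł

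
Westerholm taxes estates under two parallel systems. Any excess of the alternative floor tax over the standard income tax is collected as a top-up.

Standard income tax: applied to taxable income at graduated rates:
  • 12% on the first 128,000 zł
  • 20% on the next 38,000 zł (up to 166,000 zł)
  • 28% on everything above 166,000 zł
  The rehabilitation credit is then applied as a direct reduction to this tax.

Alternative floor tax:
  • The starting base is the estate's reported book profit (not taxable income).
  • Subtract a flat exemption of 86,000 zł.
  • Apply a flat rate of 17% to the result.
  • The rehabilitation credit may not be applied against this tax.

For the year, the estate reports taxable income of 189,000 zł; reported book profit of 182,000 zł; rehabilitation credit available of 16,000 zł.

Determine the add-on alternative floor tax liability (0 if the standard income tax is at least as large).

2,920 zł

Standard income tax:
  128,000 zł × 12% = 15,360 zł
  38,000 zł × 20% = 7,600 zł
  23,000 zł × 28% = 6,440 zł
  → 29,400 zł
  Less rehabilitation credit 16,000 zł → 13,400 zł

Alternative floor tax:
  Base (reported book profit): 182,000 zł
  Less exemption 86,000 zł → base 96,000 zł
  96,000 zł × 17% = 16,320 zł

Excess of alternative floor tax over standard income tax: 16,320 zł − 13,400 zł = 2,920 zł.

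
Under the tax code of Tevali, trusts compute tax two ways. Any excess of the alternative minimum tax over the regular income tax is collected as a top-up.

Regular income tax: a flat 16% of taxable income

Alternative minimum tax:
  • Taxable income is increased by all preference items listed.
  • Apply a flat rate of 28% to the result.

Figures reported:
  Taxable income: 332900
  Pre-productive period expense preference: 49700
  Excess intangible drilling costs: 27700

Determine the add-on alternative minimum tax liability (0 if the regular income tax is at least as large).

61620

Alternative minimum tax:
  Adjusted income: 332900 + 49700 + 27700 = 410300
  410300 × 28% = 114884

Regular income tax:
  332900 × 16% = 53264

Excess of alternative minimum tax over regular income tax: 114884 − 53264 = 61620.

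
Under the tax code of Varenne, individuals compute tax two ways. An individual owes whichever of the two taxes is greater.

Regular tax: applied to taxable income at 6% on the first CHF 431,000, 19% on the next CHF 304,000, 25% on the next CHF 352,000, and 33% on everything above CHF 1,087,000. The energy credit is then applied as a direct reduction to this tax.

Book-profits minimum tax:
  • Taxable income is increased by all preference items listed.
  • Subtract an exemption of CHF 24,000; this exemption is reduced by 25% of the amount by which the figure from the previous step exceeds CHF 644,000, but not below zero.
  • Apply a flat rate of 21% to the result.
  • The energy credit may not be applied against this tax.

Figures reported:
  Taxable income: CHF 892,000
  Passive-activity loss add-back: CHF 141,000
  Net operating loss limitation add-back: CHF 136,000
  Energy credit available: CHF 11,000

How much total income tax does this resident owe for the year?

CHF 245,490

Book-profits minimum tax:
  Adjusted income: CHF 892,000 + CHF 141,000 + CHF 136,000 = CHF 1,169,000
  Exemption: 25% × (CHF 1,169,000 − CHF 644,000) = CHF 131,250 ≥ CHF 24,000, so the exemption is fully phased out
  Base: CHF 1,169,000 − CHF 0 = CHF 1,169,000
  CHF 1,169,000 × 21% = CHF 245,490

Regular tax:
  CHF 431,000 × 6% = CHF 25,860
  CHF 304,000 × 19% = CHF 57,760
  CHF 157,000 × 25% = CHF 39,250
  → CHF 122,870
  Less energy credit CHF 11,000 → CHF 111,870

CHF 245,490 > CHF 111,870, so the book-profits minimum tax is the binding amount.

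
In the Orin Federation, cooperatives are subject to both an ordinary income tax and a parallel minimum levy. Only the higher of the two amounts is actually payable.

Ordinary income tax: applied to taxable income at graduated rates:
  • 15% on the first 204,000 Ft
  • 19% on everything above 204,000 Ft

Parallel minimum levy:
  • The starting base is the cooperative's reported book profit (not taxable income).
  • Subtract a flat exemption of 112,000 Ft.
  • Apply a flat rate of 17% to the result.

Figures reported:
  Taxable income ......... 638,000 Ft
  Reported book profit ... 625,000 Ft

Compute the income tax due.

113,060 Ft

Ordinary income tax:
  204,000 Ft × 15% = 30,600 Ft
  434,000 Ft × 19% = 82,460 Ft
  → 113,060 Ft

Parallel minimum levy:
  Base (reported book profit): 625,000 Ft
  Less exemption 112,000 Ft → base 513,000 Ft
  513,000 Ft × 17% = 87,210 Ft

113,060 Ft > 87,210 Ft, so the ordinary income tax governs.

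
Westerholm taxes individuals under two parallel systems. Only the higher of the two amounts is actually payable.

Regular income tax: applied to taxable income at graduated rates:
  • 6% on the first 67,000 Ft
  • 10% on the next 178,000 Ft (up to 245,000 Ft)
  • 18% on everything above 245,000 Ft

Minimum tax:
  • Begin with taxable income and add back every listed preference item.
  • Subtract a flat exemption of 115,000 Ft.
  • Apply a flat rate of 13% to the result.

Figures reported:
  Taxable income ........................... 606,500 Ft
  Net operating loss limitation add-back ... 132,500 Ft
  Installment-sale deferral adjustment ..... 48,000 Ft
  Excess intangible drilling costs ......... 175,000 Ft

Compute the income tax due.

Minimum tax:
  Adjusted income: 606,500 Ft + 132,500 Ft + 48,000 Ft + 175,000 Ft = 962,000 Ft
  Less exemption 115,000 Ft → base 847,000 Ft
  847,000 Ft × 13% = 110,110 Ft

Regular income tax:
  67,000 Ft × 6% = 4,020 Ft
  178,000 Ft × 10% = 17,800 Ft
  361,500 Ft × 18% = 65,070 Ft
  → 86,890 Ft

110,110 Ft > 86,890 Ft, so the minimum tax is the binding amount.

110,110 Ft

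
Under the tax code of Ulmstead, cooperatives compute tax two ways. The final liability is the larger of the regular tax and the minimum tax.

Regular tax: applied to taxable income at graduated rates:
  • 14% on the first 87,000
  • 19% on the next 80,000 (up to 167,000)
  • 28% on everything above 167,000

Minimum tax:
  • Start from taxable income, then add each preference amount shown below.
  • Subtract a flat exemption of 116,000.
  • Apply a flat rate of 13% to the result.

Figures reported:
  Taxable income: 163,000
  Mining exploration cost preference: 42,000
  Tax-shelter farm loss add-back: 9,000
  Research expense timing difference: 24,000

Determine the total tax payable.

26,620

Minimum tax:
  Adjusted income: 163,000 + 42,000 + 9,000 + 24,000 = 238,000
  Less exemption 116,000 → base 122,000
  122,000 × 13% = 15,860

Regular tax:
  87,000 × 14% = 12,180
  76,000 × 19% = 14,440
  → 26,620

26,620 > 15,860, so the regular tax governs.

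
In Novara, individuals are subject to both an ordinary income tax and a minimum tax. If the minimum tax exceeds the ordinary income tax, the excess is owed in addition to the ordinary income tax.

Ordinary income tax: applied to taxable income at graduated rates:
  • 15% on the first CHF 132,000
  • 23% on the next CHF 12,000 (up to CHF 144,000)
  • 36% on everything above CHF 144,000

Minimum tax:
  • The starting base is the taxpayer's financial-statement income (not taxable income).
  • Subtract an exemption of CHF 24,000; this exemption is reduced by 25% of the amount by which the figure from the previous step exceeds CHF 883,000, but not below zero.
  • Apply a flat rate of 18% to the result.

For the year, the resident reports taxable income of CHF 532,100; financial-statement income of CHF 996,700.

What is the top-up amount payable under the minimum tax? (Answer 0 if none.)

CHF 17,130

Minimum tax:
  Base (financial-statement income): CHF 996,700
  Exemption: 25% × (CHF 996,700 − CHF 883,000) = CHF 28,425 ≥ CHF 24,000, so the exemption is fully phased out
  Base: CHF 996,700 − CHF 0 = CHF 996,700
  CHF 996,700 × 18% = CHF 179,406

Ordinary income tax:
  CHF 132,000 × 15% = CHF 19,800
  CHF 12,000 × 23% = CHF 2,760
  CHF 388,100 × 36% = CHF 139,716
  → CHF 162,276

Excess of minimum tax over ordinary income tax: CHF 179,406 − CHF 162,276 = CHF 17,130.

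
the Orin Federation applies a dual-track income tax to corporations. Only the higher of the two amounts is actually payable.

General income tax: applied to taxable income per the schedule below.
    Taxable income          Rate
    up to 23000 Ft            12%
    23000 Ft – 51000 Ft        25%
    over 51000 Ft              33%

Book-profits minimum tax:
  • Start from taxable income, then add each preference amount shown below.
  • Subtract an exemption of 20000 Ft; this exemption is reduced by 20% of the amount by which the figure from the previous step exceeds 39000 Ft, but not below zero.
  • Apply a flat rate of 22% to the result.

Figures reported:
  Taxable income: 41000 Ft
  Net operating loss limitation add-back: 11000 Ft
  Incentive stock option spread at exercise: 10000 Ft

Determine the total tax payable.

10252 Ft

General income tax:
  23000 Ft × 12% = 2760 Ft
  18000 Ft × 25% = 4500 Ft
  → 7260 Ft

Book-profits minimum tax:
  Adjusted income: 41000 Ft + 11000 Ft + 10000 Ft = 62000 Ft
  Exemption: 20000 Ft − 20% × (62000 Ft − 39000 Ft) = 20000 Ft − 4600 Ft = 15400 Ft
  Base: 62000 Ft − 15400 Ft = 46600 Ft
  46600 Ft × 22% = 10252 Ft

10252 Ft > 7260 Ft, so the book-profits minimum tax is the binding amount.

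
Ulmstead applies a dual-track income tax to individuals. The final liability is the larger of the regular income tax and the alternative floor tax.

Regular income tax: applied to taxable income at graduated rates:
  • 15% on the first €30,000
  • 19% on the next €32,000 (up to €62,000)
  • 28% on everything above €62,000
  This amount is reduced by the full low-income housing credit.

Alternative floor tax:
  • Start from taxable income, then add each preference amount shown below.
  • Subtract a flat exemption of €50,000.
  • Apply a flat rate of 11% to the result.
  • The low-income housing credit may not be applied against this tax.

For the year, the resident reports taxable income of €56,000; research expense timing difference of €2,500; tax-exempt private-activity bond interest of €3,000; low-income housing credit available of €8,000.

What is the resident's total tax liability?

€1,440

Alternative floor tax:
  Adjusted income: €56,000 + €2,500 + €3,000 = €61,500
  Less exemption €50,000 → base €11,500
  €11,500 × 11% = €1,265

Regular income tax:
  €30,000 × 15% = €4,500
  €26,000 × 19% = €4,940
  → €9,440
  Less low-income housing credit €8,000 → €1,440

€1,440 > €1,265, so the regular income tax governs.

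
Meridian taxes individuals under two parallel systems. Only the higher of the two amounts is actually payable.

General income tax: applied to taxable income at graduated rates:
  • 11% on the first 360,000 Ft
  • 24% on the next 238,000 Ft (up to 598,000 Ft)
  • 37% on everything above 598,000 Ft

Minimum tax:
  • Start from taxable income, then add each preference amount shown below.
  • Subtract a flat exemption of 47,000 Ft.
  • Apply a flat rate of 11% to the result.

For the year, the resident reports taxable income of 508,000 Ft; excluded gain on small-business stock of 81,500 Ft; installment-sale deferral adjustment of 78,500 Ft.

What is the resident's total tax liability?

75,120 Ft

General income tax:
  360,000 Ft × 11% = 39,600 Ft
  148,000 Ft × 24% = 35,520 Ft
  → 75,120 Ft

Minimum tax:
  Adjusted income: 508,000 Ft + 81,500 Ft + 78,500 Ft = 668,000 Ft
  Less exemption 47,000 Ft → base 621,000 Ft
  621,000 Ft × 11% = 68,310 Ft

75,120 Ft > 68,310 Ft, so the general income tax governs.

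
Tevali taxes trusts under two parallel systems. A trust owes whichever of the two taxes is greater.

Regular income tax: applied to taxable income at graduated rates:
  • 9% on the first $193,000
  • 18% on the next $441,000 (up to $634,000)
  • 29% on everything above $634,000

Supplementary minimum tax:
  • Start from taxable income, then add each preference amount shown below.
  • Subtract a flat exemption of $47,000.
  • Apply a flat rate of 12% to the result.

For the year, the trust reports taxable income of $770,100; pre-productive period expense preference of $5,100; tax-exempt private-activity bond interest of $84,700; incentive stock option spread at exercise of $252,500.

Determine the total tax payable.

Regular income tax:
  $193,000 × 9% = $17,370
  $441,000 × 18% = $79,380
  $136,100 × 29% = $39,469
  → $136,219

Supplementary minimum tax:
  Adjusted income: $770,100 + $5,100 + $84,700 + $252,500 = $1,112,400
  Less exemption $47,000 → base $1,065,400
  $1,065,400 × 12% = $127,848

$136,219 > $127,848, so the regular income tax governs.

$136,219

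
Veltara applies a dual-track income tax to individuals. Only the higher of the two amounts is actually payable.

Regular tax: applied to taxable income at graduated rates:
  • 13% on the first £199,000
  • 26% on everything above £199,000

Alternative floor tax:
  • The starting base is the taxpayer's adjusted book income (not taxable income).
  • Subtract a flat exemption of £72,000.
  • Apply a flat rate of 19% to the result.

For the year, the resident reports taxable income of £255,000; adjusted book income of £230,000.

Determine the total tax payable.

£40,430

Regular tax:
  £199,000 × 13% = £25,870
  £56,000 × 26% = £14,560
  → £40,430

Alternative floor tax:
  Base (adjusted book income): £230,000
  Less exemption £72,000 → base £158,000
  £158,000 × 19% = £30,020

£40,430 > £30,020, so the regular tax governs.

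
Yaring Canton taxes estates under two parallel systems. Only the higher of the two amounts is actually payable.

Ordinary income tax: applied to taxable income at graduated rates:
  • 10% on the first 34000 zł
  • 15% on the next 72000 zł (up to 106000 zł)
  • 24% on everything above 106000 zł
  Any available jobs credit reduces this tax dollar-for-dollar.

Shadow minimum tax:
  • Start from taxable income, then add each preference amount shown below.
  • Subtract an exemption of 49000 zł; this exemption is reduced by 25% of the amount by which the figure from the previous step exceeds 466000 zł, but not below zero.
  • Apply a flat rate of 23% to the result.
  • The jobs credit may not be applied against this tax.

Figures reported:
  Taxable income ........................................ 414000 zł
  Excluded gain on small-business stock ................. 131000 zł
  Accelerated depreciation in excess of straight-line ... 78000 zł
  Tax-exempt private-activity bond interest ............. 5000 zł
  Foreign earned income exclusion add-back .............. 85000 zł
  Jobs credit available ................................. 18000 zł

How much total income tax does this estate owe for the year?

163990 zł

Shadow minimum tax:
  Adjusted income: 414000 zł + 131000 zł + 78000 zł + 5000 zł + 85000 zł = 713000 zł
  Exemption: 25% × (713000 zł − 466000 zł) = 61750 zł ≥ 49000 zł, so the exemption is fully phased out
  Base: 713000 zł − 0 zł = 713000 zł
  713000 zł × 23% = 163990 zł

Ordinary income tax:
  34000 zł × 10% = 3400 zł
  72000 zł × 15% = 10800 zł
  308000 zł × 24% = 73920 zł
  → 88120 zł
  Less jobs credit 18000 zł → 70120 zł

163990 zł > 70120 zł, so the shadow minimum tax is the binding amount.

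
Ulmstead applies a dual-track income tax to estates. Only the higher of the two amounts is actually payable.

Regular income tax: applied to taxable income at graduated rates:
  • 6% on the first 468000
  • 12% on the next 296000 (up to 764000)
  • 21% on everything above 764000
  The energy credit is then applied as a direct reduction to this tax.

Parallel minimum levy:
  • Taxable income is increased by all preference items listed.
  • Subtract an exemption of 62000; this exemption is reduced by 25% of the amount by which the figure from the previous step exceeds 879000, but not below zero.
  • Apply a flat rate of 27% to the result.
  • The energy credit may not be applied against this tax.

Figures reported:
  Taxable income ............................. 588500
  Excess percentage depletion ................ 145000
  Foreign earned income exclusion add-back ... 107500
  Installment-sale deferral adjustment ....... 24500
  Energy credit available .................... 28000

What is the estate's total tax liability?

Regular income tax:
  468000 × 6% = 28080
  120500 × 12% = 14460
  → 42540
  Less energy credit 28000 → 14540

Parallel minimum levy:
  Adjusted income: 588500 + 145000 + 107500 + 24500 = 865500
  Exemption: 865500 ≤ 879000, so full 62000 applies
  Base: 865500 − 62000 = 803500
  803500 × 27% = 216945

216945 > 14540, so the parallel minimum levy is the binding amount.

216945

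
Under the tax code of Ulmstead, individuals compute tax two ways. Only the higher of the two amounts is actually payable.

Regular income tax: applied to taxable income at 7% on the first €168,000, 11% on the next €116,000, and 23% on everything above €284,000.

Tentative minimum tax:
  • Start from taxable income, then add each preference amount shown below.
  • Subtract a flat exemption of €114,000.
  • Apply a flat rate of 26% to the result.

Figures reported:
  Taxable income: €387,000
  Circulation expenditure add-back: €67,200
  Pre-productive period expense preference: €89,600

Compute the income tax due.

€111,748

Tentative minimum tax:
  Adjusted income: €387,000 + €67,200 + €89,600 = €543,800
  Less exemption €114,000 → base €429,800
  €429,800 × 26% = €111,748

Regular income tax:
  €168,000 × 7% = €11,760
  €116,000 × 11% = €12,760
  €103,000 × 23% = €23,690
  → €48,210

€111,748 > €48,210, so the tentative minimum tax is the binding amount.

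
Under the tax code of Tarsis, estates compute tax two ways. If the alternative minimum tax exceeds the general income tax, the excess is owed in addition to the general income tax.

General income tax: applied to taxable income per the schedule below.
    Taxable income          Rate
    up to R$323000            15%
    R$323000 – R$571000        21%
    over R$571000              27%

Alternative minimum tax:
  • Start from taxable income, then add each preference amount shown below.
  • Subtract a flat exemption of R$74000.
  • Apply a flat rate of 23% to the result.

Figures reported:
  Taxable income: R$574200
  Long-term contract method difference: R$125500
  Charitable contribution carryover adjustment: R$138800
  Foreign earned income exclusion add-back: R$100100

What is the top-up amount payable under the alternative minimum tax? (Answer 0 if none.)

Alternative minimum tax:
  Adjusted income: R$574200 + R$125500 + R$138800 + R$100100 = R$938600
  Less exemption R$74000 → base R$864600
  R$864600 × 23% = R$198858

General income tax:
  R$323000 × 15% = R$48450
  R$248000 × 21% = R$52080
  R$3200 × 27% = R$864
  → R$101394

Excess of alternative minimum tax over general income tax: R$198858 − R$101394 = R$97464.

R$97464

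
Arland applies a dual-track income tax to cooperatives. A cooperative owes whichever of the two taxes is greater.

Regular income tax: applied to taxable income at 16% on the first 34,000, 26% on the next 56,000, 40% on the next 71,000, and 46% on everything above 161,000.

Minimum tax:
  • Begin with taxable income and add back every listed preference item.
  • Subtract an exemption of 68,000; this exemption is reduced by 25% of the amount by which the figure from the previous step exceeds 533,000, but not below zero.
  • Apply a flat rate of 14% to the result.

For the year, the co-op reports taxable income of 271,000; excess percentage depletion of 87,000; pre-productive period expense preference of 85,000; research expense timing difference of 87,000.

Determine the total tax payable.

Minimum tax:
  Adjusted income: 271,000 + 87,000 + 85,000 + 87,000 = 530,000
  Exemption: 530,000 ≤ 533,000, so full 68,000 applies
  Base: 530,000 − 68,000 = 462,000
  462,000 × 14% = 64,680

Regular income tax:
  34,000 × 16% = 5,440
  56,000 × 26% = 14,560
  71,000 × 40% = 28,400
  110,000 × 46% = 50,600
  → 99,000

99,000 > 64,680, so the regular income tax governs.

99,000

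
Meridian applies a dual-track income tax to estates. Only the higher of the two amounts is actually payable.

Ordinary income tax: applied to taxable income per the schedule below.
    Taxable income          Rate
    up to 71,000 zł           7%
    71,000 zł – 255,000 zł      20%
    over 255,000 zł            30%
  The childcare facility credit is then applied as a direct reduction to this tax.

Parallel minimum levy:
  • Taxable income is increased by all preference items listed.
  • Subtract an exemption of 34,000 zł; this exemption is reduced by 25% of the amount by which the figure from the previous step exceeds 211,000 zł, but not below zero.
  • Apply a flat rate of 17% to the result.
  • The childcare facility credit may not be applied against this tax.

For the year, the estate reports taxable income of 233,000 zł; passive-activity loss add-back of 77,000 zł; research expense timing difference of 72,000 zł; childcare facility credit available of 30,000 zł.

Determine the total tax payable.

Parallel minimum levy:
  Adjusted income: 233,000 zł + 77,000 zł + 72,000 zł = 382,000 zł
  Exemption: 25% × (382,000 zł − 211,000 zł) = 42,750 zł ≥ 34,000 zł, so the exemption is fully phased out
  Base: 382,000 zł − 0 zł = 382,000 zł
  382,000 zł × 17% = 64,940 zł

Ordinary income tax:
  71,000 zł × 7% = 4,970 zł
  162,000 zł × 20% = 32,400 zł
  → 37,370 zł
  Less childcare facility credit 30,000 zł → 7,370 zł

64,940 zł > 7,370 zł, so the parallel minimum levy is the binding amount.

64,940 zł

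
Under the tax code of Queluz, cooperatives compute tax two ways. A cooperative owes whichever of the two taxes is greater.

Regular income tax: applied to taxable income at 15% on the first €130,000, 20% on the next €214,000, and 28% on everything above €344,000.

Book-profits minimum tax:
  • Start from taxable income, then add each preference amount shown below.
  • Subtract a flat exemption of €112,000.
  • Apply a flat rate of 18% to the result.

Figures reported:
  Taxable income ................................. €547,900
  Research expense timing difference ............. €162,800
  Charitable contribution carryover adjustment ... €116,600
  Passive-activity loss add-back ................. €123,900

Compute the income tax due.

Regular income tax:
  €130,000 × 15% = €19,500
  €214,000 × 20% = €42,800
  €203,900 × 28% = €57,092
  → €119,392

Book-profits minimum tax:
  Adjusted income: €547,900 + €162,800 + €116,600 + €123,900 = €951,200
  Less exemption €112,000 → base €839,200
  €839,200 × 18% = €151,056

€151,056 > €119,392, so the book-profits minimum tax is the binding amount.

€151,056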